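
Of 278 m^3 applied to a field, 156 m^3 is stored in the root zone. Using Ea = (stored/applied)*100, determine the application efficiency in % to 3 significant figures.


Ea = (156/278)*100 = 56.1 %
Therefore the application efficiency = 56.1 %.


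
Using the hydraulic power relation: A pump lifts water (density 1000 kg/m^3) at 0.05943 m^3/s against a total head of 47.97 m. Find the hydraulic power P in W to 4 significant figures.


Approach: apply the hydraulic power relation, P = rho*g*Q*H.
P = 1000 * 9.81 * 0.05943 * 47.97 = 27970 W
Therefore the hydraulic power P = 27970 W.


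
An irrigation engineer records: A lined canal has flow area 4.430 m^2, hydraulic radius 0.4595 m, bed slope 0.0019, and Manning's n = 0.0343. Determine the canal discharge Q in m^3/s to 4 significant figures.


Approach: apply Manning's equation, Q = (1/n)*A*R^(2/3)*S^(1/2).
Q = (1/0.0343) * 4.430 * 0.4595^(2/3) * 0.0019^(1/2) = 3.352 m^3/s
Therefore the canal discharge Q = 3.352 m^3/s.


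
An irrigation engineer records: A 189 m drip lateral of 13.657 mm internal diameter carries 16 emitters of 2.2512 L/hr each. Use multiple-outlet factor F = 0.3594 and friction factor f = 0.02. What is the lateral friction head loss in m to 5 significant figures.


Approach: apply Darcy-Weisbach with the multiple-outlet F-factor, Q = n*q/(3600*1000) m^3/s; v = Q/A; hf = F*f*(L/D)*(v^2/(2g)).
Q = 16*2.2512/(3600*1000) = 1.000533e-05 m^3/s
A = pi*(13.657e-3/2)^2 = 1.464875e-04 m^2, so v = Q/A = 0.06830163 m/s
hf = 0.3594*0.02*(189/0.013657)*(0.06830163^2/(2*9.81)) = 0.023653 m
Therefore the lateral friction head loss = 0.023653 m.


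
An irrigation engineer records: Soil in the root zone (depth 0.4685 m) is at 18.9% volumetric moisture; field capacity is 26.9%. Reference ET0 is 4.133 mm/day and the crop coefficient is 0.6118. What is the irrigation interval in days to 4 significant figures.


Approach: apply soil-water budget scheduling, SMD = (FC-theta)/100*depth*1000; ETc = ET0*Kc; interval = SMD/ETc.
Step 1 — soil moisture deficit:
  SMD = (26.9 - 18.9)/100 * 0.4685 * 1000 = 37.4800 mm
Step 2 — daily crop ET (ETc = ET0*Kc):
  ETc = 4.133 * 0.6118 = 2.52857 mm/day
Step 3 — irrigation interval (SMD/ETc):
  interval = 37.4800 / 2.52857 = 14.82 days
Therefore the irrigation interval = 14.82 days.


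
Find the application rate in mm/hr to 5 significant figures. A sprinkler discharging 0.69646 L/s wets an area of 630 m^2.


Approach: apply the application rate relation, rate = (Q/A)*3600.
rate = (0.69646 / 630) * 3600 = 3.9798 mm/hr
Therefore the application rate = 3.9798 mm/hr.


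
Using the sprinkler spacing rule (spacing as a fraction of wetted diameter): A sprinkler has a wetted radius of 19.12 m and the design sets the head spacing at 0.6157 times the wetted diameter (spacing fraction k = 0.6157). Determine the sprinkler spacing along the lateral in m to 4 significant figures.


Approach: apply the sprinkler spacing rule (spacing as a fraction of wetted diameter), S = k*(2*R).
S = 0.6157 * (2 * 19.12) = 23.54 m
Therefore the sprinkler spacing along the lateral = 23.54 m.


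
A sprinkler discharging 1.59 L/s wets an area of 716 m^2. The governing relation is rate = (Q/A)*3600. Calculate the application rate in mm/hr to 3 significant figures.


rate = (1.59 / 716) * 3600 = 7.99 mm/hr
Therefore the application rate = 7.99 mm/hr.


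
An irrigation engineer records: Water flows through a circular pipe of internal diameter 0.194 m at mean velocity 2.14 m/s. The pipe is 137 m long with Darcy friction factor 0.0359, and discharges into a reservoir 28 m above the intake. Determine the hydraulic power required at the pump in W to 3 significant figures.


Approach: apply continuity + Darcy-Weisbach + hydraulic power, Q = A*v; hf = f*(L/D)*(v^2/(2g)); H = static + hf; P = rho*g*Q*H.
Step 1 — flow rate (continuity, Q = A*v):
  A = pi*(0.194/2)^2 = 0.029559 m^2
  Q = 0.029559 * 2.14 = 0.063257 m^3/s
Step 2 — friction head loss (Darcy-Weisbach):
  hf = 0.0359 * (137/0.194) * (2.14^2 / (2*9.81))
  hf = 5.9175 m
Step 3 — total head: H = 28 + 5.9175 = 33.918 m
Step 4 — hydraulic power (P = rho*g*Q*H):
  P = 1000 * 9.81 * 0.063257 * 33.918 = 21000 W
Therefore the hydraulic power required at the pump = 21000 W.


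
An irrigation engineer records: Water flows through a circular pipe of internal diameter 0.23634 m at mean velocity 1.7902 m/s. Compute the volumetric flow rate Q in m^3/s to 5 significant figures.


Approach: apply the continuity equation for pipe flow, Q = A * v with A = pi*(D/2)^2.
A = pi*(0.23634/2)^2 = 0.04386967 m^2
Q = 0.04386967 * 1.7902 = 0.078535 m^3/s
Therefore the volumetric flow rate Q = 0.078535 m^3/s.


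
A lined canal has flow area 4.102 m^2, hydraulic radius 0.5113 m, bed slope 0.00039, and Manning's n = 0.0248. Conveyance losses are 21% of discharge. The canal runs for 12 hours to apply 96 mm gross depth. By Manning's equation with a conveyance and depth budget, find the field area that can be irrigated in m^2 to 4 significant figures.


Approach: apply Manning's equation with a conveyance and depth budget, Q = (1/n)*A*R^(2/3)*S^(1/2); Q_field = Q*(1-loss); Area = Q_field*t/(d/1000).
Step 1 — canal discharge (Manning's equation):
  Q = (1/0.0248) * 4.102 * 0.5113^(2/3) * 0.00039^(1/2) = 2.08862 m^3/s
Step 2 — delivered flow: Q_field = 2.08862*(1 - 21/100) = 1.65001 m^3/s
Step 3 — volume delivered: V = 1.65001 * 12*3600 = 71280.5 m^3
Step 4 — area served: A = V / (depth/1000) = 71280.5 / 0.096 = 742500 m^2
Therefore the field area that can be irrigated = 742500 m^2.


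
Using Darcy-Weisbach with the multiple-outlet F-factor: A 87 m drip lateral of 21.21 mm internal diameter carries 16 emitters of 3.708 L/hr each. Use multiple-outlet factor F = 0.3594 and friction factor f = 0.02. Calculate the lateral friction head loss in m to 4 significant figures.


Approach: apply Darcy-Weisbach with the multiple-outlet F-factor, Q = n*q/(3600*1000) m^3/s; v = Q/A; hf = F*f*(L/D)*(v^2/(2g)).
Q = 16*3.708/(3600*1000) = 1.64800e-05 m^3/s
A = pi*(21.21e-3/2)^2 = 3.53322e-04 m^2, so v = Q/A = 0.0466429 m/s
hf = 0.3594*0.02*(87/0.02121)*(0.0466429^2/(2*9.81)) = 0.003269 m
Therefore the lateral friction head loss = 0.003269 m.


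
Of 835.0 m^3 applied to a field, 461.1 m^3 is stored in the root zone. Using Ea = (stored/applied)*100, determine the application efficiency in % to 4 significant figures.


Ea = (461.1/835.0)*100 = 55.22 %
Therefore the application efficiency = 55.22 %.


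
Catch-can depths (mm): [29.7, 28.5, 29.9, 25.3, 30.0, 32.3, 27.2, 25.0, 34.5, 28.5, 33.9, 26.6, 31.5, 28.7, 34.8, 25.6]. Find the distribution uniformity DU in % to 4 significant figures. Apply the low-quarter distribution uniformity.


Approach: apply the low-quarter distribution uniformity, DU = (mean of lowest quarter of readings / overall mean)*100.
sorted lowest 4 of 16: [25.0, 25.3, 25.6, 26.6] -> mean = 25.6250 mm
overall mean = 29.5000 mm
DU = (25.6250/29.5000)*100 = 86.86 %
Therefore the distribution uniformity DU = 86.86 %.


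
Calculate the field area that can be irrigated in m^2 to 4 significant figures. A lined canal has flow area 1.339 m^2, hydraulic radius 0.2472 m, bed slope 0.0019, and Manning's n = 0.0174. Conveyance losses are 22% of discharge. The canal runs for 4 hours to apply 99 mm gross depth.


Approach: apply Manning's equation with a conveyance and depth budget, Q = (1/n)*A*R^(2/3)*S^(1/2); Q_field = Q*(1-loss); Area = Q_field*t/(d/1000).
Step 1 — canal discharge (Manning's equation):
  Q = (1/0.0174) * 1.339 * 0.2472^(2/3) * 0.0019^(1/2) = 1.32122 m^3/s
Step 2 — delivered flow: Q_field = 1.32122*(1 - 22/100) = 1.03055 m^3/s
Step 3 — volume delivered: V = 1.03055 * 4*3600 = 14839.9 m^3
Step 4 — area served: A = V / (depth/1000) = 14839.9 / 0.099 = 149900 m^2
Therefore the field area that can be irrigated = 149900 m^2.


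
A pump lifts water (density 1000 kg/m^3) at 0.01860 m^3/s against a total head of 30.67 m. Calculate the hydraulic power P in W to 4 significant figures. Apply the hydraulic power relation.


Approach: apply the hydraulic power relation, P = rho*g*Q*H.
P = 1000 * 9.81 * 0.01860 * 30.67 = 5596 W
Therefore the hydraulic power P = 5596 W.


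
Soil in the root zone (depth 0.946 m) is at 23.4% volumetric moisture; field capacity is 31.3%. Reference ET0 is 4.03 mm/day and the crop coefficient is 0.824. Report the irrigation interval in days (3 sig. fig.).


Approach: apply soil-water budget scheduling, SMD = (FC-theta)/100*depth*1000; ETc = ET0*Kc; interval = SMD/ETc.
Step 1 — soil moisture deficit:
  SMD = (31.3 - 23.4)/100 * 0.946 * 1000 = 74.734 mm
Step 2 — daily crop ET (ETc = ET0*Kc):
  ETc = 4.03 * 0.824 = 3.3207 mm/day
Step 3 — irrigation interval (SMD/ETc):
  interval = 74.734 / 3.3207 = 22.5 days
Therefore the irrigation interval = 22.5 days.


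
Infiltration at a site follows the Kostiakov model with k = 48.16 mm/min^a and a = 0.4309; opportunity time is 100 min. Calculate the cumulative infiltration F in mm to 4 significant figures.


Approach: apply the Kostiakov infiltration equation, F = k*t^a.
F = 48.16 * 100^0.4309 = 350.3 mm
Therefore the cumulative infiltration F = 350.3 mm.


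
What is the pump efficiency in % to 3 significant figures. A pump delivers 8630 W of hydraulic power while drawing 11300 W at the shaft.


Approach: apply the efficiency ratio, eta = (P_out/P_in)*100.
eta = (8630 / 11300) * 100 = 76.4 %
Therefore the pump efficiency = 76.4 %.


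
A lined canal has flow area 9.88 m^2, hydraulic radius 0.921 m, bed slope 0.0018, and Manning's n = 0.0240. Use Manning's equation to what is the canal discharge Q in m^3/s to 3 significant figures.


Approach: apply Manning's equation, Q = (1/n)*A*R^(2/3)*S^(1/2).
Q = (1/0.0240) * 9.88 * 0.921^(2/3) * 0.0018^(1/2) = 16.5 m^3/s
Therefore the canal discharge Q = 16.5 m^3/s.


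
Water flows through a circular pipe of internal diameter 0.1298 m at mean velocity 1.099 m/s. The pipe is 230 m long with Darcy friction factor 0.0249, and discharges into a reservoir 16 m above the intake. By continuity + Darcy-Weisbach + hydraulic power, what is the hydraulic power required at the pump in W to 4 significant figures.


Approach: apply continuity + Darcy-Weisbach + hydraulic power, Q = A*v; hf = f*(L/D)*(v^2/(2g)); H = static + hf; P = rho*g*Q*H.
Step 1 — flow rate (continuity, Q = A*v):
  A = pi*(0.1298/2)^2 = 0.0132324 m^2
  Q = 0.0132324 * 1.099 = 0.0145424 m^3/s
Step 2 — friction head loss (Darcy-Weisbach):
  hf = 0.0249 * (230/0.1298) * (1.099^2 / (2*9.81))
  hf = 2.71612 m
Step 3 — total head: H = 16 + 2.71612 = 18.7161 m
Step 4 — hydraulic power (P = rho*g*Q*H):
  P = 1000 * 9.81 * 0.0145424 * 18.7161 = 2670 W
Therefore the hydraulic power required at the pump = 2670 W.


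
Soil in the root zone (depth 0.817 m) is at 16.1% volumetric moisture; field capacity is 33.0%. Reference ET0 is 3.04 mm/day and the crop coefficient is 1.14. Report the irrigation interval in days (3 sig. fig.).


Approach: apply soil-water budget scheduling, SMD = (FC-theta)/100*depth*1000; ETc = ET0*Kc; interval = SMD/ETc.
Step 1 — soil moisture deficit:
  SMD = (33.0 - 16.1)/100 * 0.817 * 1000 = 138.07 mm
Step 2 — daily crop ET (ETc = ET0*Kc):
  ETc = 3.04 * 1.14 = 3.4656 mm/day
Step 3 — irrigation interval (SMD/ETc):
  interval = 138.07 / 3.4656 = 39.8 days
Therefore the irrigation interval = 39.8 days.


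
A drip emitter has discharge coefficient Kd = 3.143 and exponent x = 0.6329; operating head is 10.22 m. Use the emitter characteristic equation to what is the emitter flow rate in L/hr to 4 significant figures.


Approach: apply the emitter characteristic equation, q = Kd * h^x.
q = 3.143 * 10.22^0.6329 = 13.68 L/hr
Therefore the emitter flow rate = 13.68 L/hr.


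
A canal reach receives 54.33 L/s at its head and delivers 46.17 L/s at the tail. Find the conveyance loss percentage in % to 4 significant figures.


Approach: apply the conveyance loss ratio, loss% = ((Q_head - Q_tail)/Q_head)*100.
loss = ((54.33 - 46.17)/54.33)*100 = 15.02 %
Therefore the conveyance loss percentage = 15.02 %.


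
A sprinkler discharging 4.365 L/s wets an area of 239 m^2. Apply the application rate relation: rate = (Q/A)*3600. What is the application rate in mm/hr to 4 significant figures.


rate = (4.365 / 239) * 3600 = 65.75 mm/hr
Therefore the application rate = 65.75 mm/hr.


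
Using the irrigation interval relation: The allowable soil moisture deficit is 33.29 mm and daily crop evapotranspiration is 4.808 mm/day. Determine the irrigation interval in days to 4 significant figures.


Approach: apply the irrigation interval relation, interval = SMD / ETc.
interval = 33.29 / 4.808 = 6.924 days
Therefore the irrigation interval = 6.924 days.


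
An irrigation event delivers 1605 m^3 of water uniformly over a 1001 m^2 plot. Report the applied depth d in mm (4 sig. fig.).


Approach: apply depth from volume over area, d = (V/A)*1000.
d = (1605 / 1001) * 1000 = 1603 mm
Therefore the applied depth d = 1603 mm.


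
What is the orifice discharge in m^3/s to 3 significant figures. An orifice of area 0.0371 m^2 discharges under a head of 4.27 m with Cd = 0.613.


Approach: apply the orifice equation, Q = Cd*A*sqrt(2*g*h).
Q = 0.613 * 0.0371 * sqrt(2*9.81*4.27) = 0.208 m^3/s
Therefore the orifice discharge = 0.208 m^3/s.


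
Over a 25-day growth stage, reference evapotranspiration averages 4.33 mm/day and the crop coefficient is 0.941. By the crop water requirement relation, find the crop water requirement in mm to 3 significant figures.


Approach: apply the crop water requirement relation, CWR = ET0 * Kc * days.
CWR = 4.33 * 0.941 * 25 = 102 mm
Therefore the crop water requirement = 102 mm.


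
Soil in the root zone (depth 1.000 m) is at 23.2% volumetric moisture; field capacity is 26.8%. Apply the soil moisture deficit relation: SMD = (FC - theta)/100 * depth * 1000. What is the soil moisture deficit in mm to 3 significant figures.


SMD = (26.8 - 23.2)/100 * 1.000 * 1000 = 36.0 mm
Therefore the soil moisture deficit = 36.0 mm.


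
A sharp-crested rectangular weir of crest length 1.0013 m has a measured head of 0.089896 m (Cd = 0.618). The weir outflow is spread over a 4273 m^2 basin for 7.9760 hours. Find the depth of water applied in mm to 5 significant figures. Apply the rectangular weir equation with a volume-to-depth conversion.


Approach: apply the rectangular weir equation with a volume-to-depth conversion, Q = (2/3)*Cd*L*sqrt(2g)*H^1.5; d = Q*t/A * 1000.
Step 1 — weir discharge:
  Q = (2/3)*0.618*1.0013*sqrt(2*9.81)*0.089896^1.5 = 0.04925173 m^3/s
Step 2 — volume: V = 0.04925173 * 7.9760*3600 = 1414.194 m^3
Step 3 — depth: d = V/A * 1000 = 1414.194/4273 * 1000 = 330.96 mm
Therefore the depth of water applied = 330.96 mm.


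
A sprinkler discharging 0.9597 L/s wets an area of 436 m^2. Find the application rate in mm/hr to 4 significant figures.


Approach: apply the application rate relation, rate = (Q/A)*3600.
rate = (0.9597 / 436) * 3600 = 7.924 mm/hr
Therefore the application rate = 7.924 mm/hr.


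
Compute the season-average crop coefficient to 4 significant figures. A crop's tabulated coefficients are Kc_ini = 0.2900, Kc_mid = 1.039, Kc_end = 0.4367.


Approach: apply a simple seasonal average, Kc_avg = (Kc_ini + Kc_mid + Kc_end)/3.
Kc_avg = (0.2900 + 1.039 + 0.4367)/3 = 0.5886
Therefore the season-average crop coefficient = 0.5886.


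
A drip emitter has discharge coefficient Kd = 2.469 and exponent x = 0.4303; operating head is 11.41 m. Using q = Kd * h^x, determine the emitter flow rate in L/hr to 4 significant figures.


q = 2.469 * 11.41^0.4303 = 7.038 L/hr
Therefore the emitter flow rate = 7.038 L/hr.


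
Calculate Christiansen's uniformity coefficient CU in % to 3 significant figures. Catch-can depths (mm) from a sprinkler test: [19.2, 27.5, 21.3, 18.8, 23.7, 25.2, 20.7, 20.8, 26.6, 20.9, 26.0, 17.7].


Approach: apply Christiansen's uniformity coefficient, CU = (1 - mean_abs_deviation/mean)*100.
mean = 22.367 mm
mean |d_i - mean| = 2.8611 mm
CU = (1 - 2.8611/22.367)*100 = 87.2 %
Therefore Christiansen's uniformity coefficient CU = 87.2 %.


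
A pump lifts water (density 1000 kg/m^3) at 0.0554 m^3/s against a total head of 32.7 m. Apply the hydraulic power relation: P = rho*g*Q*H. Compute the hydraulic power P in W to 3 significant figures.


P = 1000 * 9.81 * 0.0554 * 32.7 = 17800 W
Therefore the hydraulic power P = 17800 W.


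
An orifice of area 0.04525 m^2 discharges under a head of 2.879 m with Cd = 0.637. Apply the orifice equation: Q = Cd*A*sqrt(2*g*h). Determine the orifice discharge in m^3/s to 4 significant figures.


Q = 0.637 * 0.04525 * sqrt(2*9.81*2.879) = 0.2166 m^3/s
Therefore the orifice discharge = 0.2166 m^3/s.


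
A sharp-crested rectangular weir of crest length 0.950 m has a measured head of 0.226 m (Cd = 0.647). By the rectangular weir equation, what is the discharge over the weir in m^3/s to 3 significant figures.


Approach: apply the rectangular weir equation, Q = (2/3)*Cd*L*sqrt(2g)*H^1.5.
Q = (2/3)*0.647*0.950*sqrt(2*9.81)*0.226^1.5 = 0.195 m^3/s
Therefore the discharge over the weir = 0.195 m^3/s.


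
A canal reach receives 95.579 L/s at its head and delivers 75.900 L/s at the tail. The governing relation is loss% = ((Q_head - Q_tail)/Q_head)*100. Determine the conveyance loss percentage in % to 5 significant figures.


loss = ((95.579 - 75.900)/95.579)*100 = 20.589 %
Therefore the conveyance loss percentage = 20.589 %.


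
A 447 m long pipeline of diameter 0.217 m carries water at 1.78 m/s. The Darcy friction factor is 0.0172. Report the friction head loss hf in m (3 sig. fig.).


Approach: apply the Darcy-Weisbach equation, hf = f*(L/D)*(v^2/(2g)).
hf = 0.0172 * (447/0.217) * (1.78^2 / (2*9.81))
hf = 5.72 m
Therefore the friction head loss hf = 5.72 m.


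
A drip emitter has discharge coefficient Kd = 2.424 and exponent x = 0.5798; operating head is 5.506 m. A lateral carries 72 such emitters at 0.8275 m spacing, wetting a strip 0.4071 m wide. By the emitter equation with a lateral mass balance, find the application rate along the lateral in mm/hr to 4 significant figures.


Approach: apply the emitter equation with a lateral mass balance, q = Kd*h^x; Q = n*q; rate = Q/(n*spacing*width).
Step 1 — single emitter flow (q = Kd*h^x):
  q = 2.424 * 5.506^0.5798 = 6.51733 L/hr
Step 2 — total lateral flow: Q = 72 * 6.51733 = 469.247 L/hr
Step 3 — wetted area: A = 72 * 0.8275 * 0.4071 = 24.2550 m^2
Step 4 — application rate: Q/A = 469.247/24.2550 = 19.35 mm/hr
Therefore the application rate along the lateral = 19.35 mm/hr.


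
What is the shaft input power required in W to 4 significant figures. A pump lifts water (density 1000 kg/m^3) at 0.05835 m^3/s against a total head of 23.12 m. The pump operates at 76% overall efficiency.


Approach: apply hydraulic power then efficiency conversion, P = rho*g*Q*H; P_in = P/eta.
Step 1 — hydraulic power (P = rho*g*Q*H):
  P = 1000 * 9.81 * 0.05835 * 23.12 = 13234.2 W
Step 2 — input power: P_in = P/eta = 13234.2 / 0.76 = 17410 W
Therefore the shaft input power required = 17410 W.


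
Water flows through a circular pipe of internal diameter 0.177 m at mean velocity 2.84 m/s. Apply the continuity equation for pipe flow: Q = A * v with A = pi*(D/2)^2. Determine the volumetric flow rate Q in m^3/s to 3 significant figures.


A = pi*(0.177/2)^2 = 0.024606 m^2
Q = 0.024606 * 2.84 = 0.0699 m^3/s
Therefore the volumetric flow rate Q = 0.0699 m^3/s.


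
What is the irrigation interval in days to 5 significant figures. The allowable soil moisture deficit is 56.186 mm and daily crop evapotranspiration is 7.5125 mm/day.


Approach: apply the irrigation interval relation, interval = SMD / ETc.
interval = 56.186 / 7.5125 = 7.4790 days
Therefore the irrigation interval = 7.4790 days.


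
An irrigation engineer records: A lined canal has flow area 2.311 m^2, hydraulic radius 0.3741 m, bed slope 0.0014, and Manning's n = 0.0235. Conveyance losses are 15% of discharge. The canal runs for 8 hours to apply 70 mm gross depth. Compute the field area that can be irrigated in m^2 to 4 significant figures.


Approach: apply Manning's equation with a conveyance and depth budget, Q = (1/n)*A*R^(2/3)*S^(1/2); Q_field = Q*(1-loss); Area = Q_field*t/(d/1000).
Step 1 — canal discharge (Manning's equation):
  Q = (1/0.0235) * 2.311 * 0.3741^(2/3) * 0.0014^(1/2) = 1.91039 m^3/s
Step 2 — delivered flow: Q_field = 1.91039*(1 - 15/100) = 1.62383 m^3/s
Step 3 — volume delivered: V = 1.62383 * 8*3600 = 46766.3 m^3
Step 4 — area served: A = V / (depth/1000) = 46766.3 / 0.07 = 668100 m^2
Therefore the field area that can be irrigated = 668100 m^2.


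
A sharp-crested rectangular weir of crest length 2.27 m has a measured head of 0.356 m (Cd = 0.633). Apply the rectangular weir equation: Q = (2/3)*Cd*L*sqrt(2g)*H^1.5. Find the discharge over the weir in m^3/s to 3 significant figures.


Q = (2/3)*0.633*2.27*sqrt(2*9.81)*0.356^1.5 = 0.901 m^3/s
Therefore the discharge over the weir = 0.901 m^3/s.


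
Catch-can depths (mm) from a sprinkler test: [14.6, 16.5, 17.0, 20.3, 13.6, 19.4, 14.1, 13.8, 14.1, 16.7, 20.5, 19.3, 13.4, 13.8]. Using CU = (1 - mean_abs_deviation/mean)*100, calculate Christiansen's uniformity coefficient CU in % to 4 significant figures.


mean = 16.2214 mm
mean |d_i - mean| = 2.30714 mm
CU = (1 - 2.30714/16.2214)*100 = 85.78 %
Therefore Christiansen's uniformity coefficient CU = 85.78 %.


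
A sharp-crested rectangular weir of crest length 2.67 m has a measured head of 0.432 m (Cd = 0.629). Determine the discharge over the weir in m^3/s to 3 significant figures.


Approach: apply the rectangular weir equation, Q = (2/3)*Cd*L*sqrt(2g)*H^1.5.
Q = (2/3)*0.629*2.67*sqrt(2*9.81)*0.432^1.5 = 1.41 m^3/s
Therefore the discharge over the weir = 1.41 m^3/s.


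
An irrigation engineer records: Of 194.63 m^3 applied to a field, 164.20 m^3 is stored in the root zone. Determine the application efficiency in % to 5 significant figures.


Approach: apply the application efficiency ratio, Ea = (stored/applied)*100.
Ea = (164.20/194.63)*100 = 84.365 %
Therefore the application efficiency = 84.365 %.


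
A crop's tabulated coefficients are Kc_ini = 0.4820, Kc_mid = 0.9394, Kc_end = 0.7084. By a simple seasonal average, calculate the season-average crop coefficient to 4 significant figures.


Approach: apply a simple seasonal average, Kc_avg = (Kc_ini + Kc_mid + Kc_end)/3.
Kc_avg = (0.4820 + 0.9394 + 0.7084)/3 = 0.7099
Therefore the season-average crop coefficient = 0.7099.


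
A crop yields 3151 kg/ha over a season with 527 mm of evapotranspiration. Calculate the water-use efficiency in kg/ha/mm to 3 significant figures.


Approach: apply the water-use efficiency ratio, WUE = yield/ET.
WUE = 3151 / 527 = 5.98 kg/ha/mm
Therefore the water-use efficiency = 5.98 kg/ha/mm.


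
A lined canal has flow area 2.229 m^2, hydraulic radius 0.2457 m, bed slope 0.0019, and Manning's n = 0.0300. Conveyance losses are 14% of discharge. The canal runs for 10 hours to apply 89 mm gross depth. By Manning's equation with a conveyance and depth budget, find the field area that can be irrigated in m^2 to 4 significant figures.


Approach: apply Manning's equation with a conveyance and depth budget, Q = (1/n)*A*R^(2/3)*S^(1/2); Q_field = Q*(1-loss); Area = Q_field*t/(d/1000).
Step 1 — canal discharge (Manning's equation):
  Q = (1/0.0300) * 2.229 * 0.2457^(2/3) * 0.0019^(1/2) = 1.27048 m^3/s
Step 2 — delivered flow: Q_field = 1.27048*(1 - 14/100) = 1.09262 m^3/s
Step 3 — volume delivered: V = 1.09262 * 10*3600 = 39334.2 m^3
Step 4 — area served: A = V / (depth/1000) = 39334.2 / 0.089 = 442000 m^2
Therefore the field area that can be irrigated = 442000 m^2.


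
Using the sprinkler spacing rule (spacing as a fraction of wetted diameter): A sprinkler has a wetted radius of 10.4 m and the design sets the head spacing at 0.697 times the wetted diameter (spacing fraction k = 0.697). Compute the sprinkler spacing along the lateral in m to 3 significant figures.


Approach: apply the sprinkler spacing rule (spacing as a fraction of wetted diameter), S = k*(2*R).
S = 0.697 * (2 * 10.4) = 14.5 m
Therefore the sprinkler spacing along the lateral = 14.5 m.


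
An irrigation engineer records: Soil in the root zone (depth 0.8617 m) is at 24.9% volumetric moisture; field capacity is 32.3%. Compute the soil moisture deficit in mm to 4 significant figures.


Approach: apply the soil moisture deficit relation, SMD = (FC - theta)/100 * depth * 1000.
SMD = (32.3 - 24.9)/100 * 0.8617 * 1000 = 63.77 mm
Therefore the soil moisture deficit = 63.77 mm.


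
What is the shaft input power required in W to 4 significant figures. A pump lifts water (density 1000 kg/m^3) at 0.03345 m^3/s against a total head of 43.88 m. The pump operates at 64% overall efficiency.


Approach: apply hydraulic power then efficiency conversion, P = rho*g*Q*H; P_in = P/eta.
Step 1 — hydraulic power (P = rho*g*Q*H):
  P = 1000 * 9.81 * 0.03345 * 43.88 = 14399.0 W
Step 2 — input power: P_in = P/eta = 14399.0 / 0.64 = 22500 W
Therefore the shaft input power required = 22500 W.


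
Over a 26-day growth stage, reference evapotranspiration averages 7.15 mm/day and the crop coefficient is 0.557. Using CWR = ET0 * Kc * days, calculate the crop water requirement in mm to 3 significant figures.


CWR = 7.15 * 0.557 * 26 = 104 mm
Therefore the crop water requirement = 104 mm.


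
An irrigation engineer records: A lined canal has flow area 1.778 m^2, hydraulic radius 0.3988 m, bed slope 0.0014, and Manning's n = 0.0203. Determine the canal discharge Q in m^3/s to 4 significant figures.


Approach: apply Manning's equation, Q = (1/n)*A*R^(2/3)*S^(1/2).
Q = (1/0.0203) * 1.778 * 0.3988^(2/3) * 0.0014^(1/2) = 1.776 m^3/s
Therefore the canal discharge Q = 1.776 m^3/s.


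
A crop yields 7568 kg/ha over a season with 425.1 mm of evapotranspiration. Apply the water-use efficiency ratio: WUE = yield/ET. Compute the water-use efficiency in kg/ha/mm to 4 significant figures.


WUE = 7568 / 425.1 = 17.80 kg/ha/mm
Therefore the water-use efficiency = 17.80 kg/ha/mm.


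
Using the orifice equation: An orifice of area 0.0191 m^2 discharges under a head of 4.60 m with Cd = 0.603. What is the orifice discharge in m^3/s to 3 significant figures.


Approach: apply the orifice equation, Q = Cd*A*sqrt(2*g*h).
Q = 0.603 * 0.0191 * sqrt(2*9.81*4.60) = 0.109 m^3/s
Therefore the orifice discharge = 0.109 m^3/s.


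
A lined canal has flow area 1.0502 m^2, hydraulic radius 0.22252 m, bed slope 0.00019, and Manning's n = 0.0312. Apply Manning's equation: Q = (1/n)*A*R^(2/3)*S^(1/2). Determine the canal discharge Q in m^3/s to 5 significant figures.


Q = (1/0.0312) * 1.0502 * 0.22252^(2/3) * 0.00019^(1/2) = 0.17038 m^3/s
Therefore the canal discharge Q = 0.17038 m^3/s.


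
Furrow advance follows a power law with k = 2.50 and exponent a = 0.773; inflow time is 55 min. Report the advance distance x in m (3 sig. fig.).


Approach: apply the power-law advance function, x = k*t^a.
x = 2.50 * 55^0.773 = 55.4 m
Therefore the advance distance x = 55.4 m.


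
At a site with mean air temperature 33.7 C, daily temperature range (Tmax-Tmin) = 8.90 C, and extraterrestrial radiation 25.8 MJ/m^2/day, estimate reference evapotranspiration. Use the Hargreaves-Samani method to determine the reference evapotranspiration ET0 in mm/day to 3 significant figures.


Approach: apply the Hargreaves-Samani method, ET0 = 0.0023*(Tmean+17.8)*sqrt(Tmax-Tmin)*0.408*Ra.
ET0 = 0.0023*(33.7+17.8)*sqrt(8.90)*0.408*25.8 = 3.72 mm/day
Therefore the reference evapotranspiration ET0 = 3.72 mm/day.


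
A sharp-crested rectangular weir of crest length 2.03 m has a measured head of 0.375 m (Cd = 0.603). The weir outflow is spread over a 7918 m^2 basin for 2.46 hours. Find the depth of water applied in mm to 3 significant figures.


Approach: apply the rectangular weir equation with a volume-to-depth conversion, Q = (2/3)*Cd*L*sqrt(2g)*H^1.5; d = Q*t/A * 1000.
Step 1 — weir discharge:
  Q = (2/3)*0.603*2.03*sqrt(2*9.81)*0.375^1.5 = 0.83008 m^3/s
Step 2 — volume: V = 0.83008 * 2.46*3600 = 7351.2 m^3
Step 3 — depth: d = V/A * 1000 = 7351.2/7918 * 1000 = 928 mm
Therefore the depth of water applied = 928 mm.


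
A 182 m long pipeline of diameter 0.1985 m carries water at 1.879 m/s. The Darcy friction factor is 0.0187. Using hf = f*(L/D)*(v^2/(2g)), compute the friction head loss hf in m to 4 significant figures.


hf = 0.0187 * (182/0.1985) * (1.879^2 / (2*9.81))
hf = 3.085 m
Therefore the friction head loss hf = 3.085 m.


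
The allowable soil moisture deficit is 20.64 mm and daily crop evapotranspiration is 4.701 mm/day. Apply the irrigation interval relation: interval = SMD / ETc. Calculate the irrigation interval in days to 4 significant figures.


interval = 20.64 / 4.701 = 4.391 days
Therefore the irrigation interval = 4.391 days.


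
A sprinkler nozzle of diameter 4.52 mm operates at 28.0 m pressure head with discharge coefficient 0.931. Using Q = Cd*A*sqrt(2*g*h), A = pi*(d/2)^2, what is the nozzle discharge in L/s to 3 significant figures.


A = pi*(4.52e-3/2)^2 = 1.6046e-05 m^2
Q = 0.931 * 1.6046e-05 * sqrt(2*9.81*28.0) * 1000 = 0.350 L/s
Therefore the nozzle discharge = 0.350 L/s.


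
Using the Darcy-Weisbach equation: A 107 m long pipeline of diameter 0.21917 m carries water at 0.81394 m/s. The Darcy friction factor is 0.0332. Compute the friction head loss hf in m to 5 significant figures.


Approach: apply the Darcy-Weisbach equation, hf = f*(L/D)*(v^2/(2g)).
hf = 0.0332 * (107/0.21917) * (0.81394^2 / (2*9.81))
hf = 0.54730 m
Therefore the friction head loss hf = 0.54730 m.


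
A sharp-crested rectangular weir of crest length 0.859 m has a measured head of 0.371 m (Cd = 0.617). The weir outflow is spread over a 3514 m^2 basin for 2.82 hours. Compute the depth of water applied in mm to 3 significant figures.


Approach: apply the rectangular weir equation with a volume-to-depth conversion, Q = (2/3)*Cd*L*sqrt(2g)*H^1.5; d = Q*t/A * 1000.
Step 1 — weir discharge:
  Q = (2/3)*0.617*0.859*sqrt(2*9.81)*0.371^1.5 = 0.35367 m^3/s
Step 2 — volume: V = 0.35367 * 2.82*3600 = 3590.5 m^3
Step 3 — depth: d = V/A * 1000 = 3590.5/3514 * 1000 = 1020 mm
Therefore the depth of water applied = 1020 mm.


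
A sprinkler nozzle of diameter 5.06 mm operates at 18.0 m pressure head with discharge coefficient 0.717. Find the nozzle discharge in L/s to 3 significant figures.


Approach: apply the orifice equation, Q = Cd*A*sqrt(2*g*h), A = pi*(d/2)^2.
A = pi*(5.06e-3/2)^2 = 2.0109e-05 m^2
Q = 0.717 * 2.0109e-05 * sqrt(2*9.81*18.0) * 1000 = 0.271 L/s
Therefore the nozzle discharge = 0.271 L/s.


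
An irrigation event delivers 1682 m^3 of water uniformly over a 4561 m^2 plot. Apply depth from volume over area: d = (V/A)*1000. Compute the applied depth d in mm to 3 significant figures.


d = (1682 / 4561) * 1000 = 369 mm
Therefore the applied depth d = 369 mm.


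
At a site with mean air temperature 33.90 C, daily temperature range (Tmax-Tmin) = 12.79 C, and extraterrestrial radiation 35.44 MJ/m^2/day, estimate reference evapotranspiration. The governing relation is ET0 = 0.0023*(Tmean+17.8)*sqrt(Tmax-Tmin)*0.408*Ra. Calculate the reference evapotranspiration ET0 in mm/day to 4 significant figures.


ET0 = 0.0023*(33.90+17.8)*sqrt(12.79)*0.408*35.44 = 6.149 mm/day
Therefore the reference evapotranspiration ET0 = 6.149 mm/day.


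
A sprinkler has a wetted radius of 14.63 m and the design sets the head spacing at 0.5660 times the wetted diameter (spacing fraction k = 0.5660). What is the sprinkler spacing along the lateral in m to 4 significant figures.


Approach: apply the sprinkler spacing rule (spacing as a fraction of wetted diameter), S = k*(2*R).
S = 0.5660 * (2 * 14.63) = 16.56 m
Therefore the sprinkler spacing along the lateral = 16.56 m.


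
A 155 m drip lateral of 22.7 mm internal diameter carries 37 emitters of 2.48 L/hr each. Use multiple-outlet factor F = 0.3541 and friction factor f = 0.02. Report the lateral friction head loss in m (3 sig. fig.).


Approach: apply Darcy-Weisbach with the multiple-outlet F-factor, Q = n*q/(3600*1000) m^3/s; v = Q/A; hf = F*f*(L/D)*(v^2/(2g)).
Q = 37*2.48/(3600*1000) = 2.5489e-05 m^3/s
A = pi*(22.7e-3/2)^2 = 4.0471e-04 m^2, so v = Q/A = 0.062981 m/s
hf = 0.3541*0.02*(155/0.0227)*(0.062981^2/(2*9.81)) = 0.00978 m
Therefore the lateral friction head loss = 0.00978 m.


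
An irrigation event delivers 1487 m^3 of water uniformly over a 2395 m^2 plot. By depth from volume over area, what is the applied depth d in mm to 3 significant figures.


Approach: apply depth from volume over area, d = (V/A)*1000.
d = (1487 / 2395) * 1000 = 621 mm
Therefore the applied depth d = 621 mm.


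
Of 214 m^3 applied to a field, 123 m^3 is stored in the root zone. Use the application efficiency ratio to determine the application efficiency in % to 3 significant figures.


Approach: apply the application efficiency ratio, Ea = (stored/applied)*100.
Ea = (123/214)*100 = 57.5 %
Therefore the application efficiency = 57.5 %.


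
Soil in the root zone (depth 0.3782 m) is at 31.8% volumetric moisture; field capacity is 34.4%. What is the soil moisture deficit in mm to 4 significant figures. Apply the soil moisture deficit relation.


Approach: apply the soil moisture deficit relation, SMD = (FC - theta)/100 * depth * 1000.
SMD = (34.4 - 31.8)/100 * 0.3782 * 1000 = 9.833 mm
Therefore the soil moisture deficit = 9.833 mm.


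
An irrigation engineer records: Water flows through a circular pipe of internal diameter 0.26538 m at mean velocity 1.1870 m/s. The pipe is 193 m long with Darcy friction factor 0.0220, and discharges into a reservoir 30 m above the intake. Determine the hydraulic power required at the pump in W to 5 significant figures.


Approach: apply continuity + Darcy-Weisbach + hydraulic power, Q = A*v; hf = f*(L/D)*(v^2/(2g)); H = static + hf; P = rho*g*Q*H.
Step 1 — flow rate (continuity, Q = A*v):
  A = pi*(0.26538/2)^2 = 0.05531288 m^2
  Q = 0.05531288 * 1.1870 = 0.06565639 m^3/s
Step 2 — friction head loss (Darcy-Weisbach):
  hf = 0.0220 * (193/0.26538) * (1.1870^2 / (2*9.81))
  hf = 1.148985 m
Step 3 — total head: H = 30 + 1.148985 = 31.14898 m
Step 4 — hydraulic power (P = rho*g*Q*H):
  P = 1000 * 9.81 * 0.06565639 * 31.14898 = 20063 W
Therefore the hydraulic power required at the pump = 20063 W.


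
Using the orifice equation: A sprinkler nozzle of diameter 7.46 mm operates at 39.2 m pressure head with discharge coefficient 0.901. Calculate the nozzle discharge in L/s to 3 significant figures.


Approach: apply the orifice equation, Q = Cd*A*sqrt(2*g*h), A = pi*(d/2)^2.
A = pi*(7.46e-3/2)^2 = 4.3709e-05 m^2
Q = 0.901 * 4.3709e-05 * sqrt(2*9.81*39.2) * 1000 = 1.09 L/s
Therefore the nozzle discharge = 1.09 L/s.


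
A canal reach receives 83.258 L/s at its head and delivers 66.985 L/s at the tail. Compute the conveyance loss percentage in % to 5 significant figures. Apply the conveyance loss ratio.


Approach: apply the conveyance loss ratio, loss% = ((Q_head - Q_tail)/Q_head)*100.
loss = ((83.258 - 66.985)/83.258)*100 = 19.545 %
Therefore the conveyance loss percentage = 19.545 %.


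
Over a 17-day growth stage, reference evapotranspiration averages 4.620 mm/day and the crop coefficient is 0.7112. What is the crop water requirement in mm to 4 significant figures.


Approach: apply the crop water requirement relation, CWR = ET0 * Kc * days.
CWR = 4.620 * 0.7112 * 17 = 55.86 mm
Therefore the crop water requirement = 55.86 mm.


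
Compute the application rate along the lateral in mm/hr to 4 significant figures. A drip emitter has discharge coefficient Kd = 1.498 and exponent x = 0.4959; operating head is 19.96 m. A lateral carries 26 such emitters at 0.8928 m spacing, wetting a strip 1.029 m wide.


Approach: apply the emitter equation with a lateral mass balance, q = Kd*h^x; Q = n*q; rate = Q/(n*spacing*width).
Step 1 — single emitter flow (q = Kd*h^x):
  q = 1.498 * 19.96^0.4959 = 6.61091 L/hr
Step 2 — total lateral flow: Q = 26 * 6.61091 = 171.884 L/hr
Step 3 — wetted area: A = 26 * 0.8928 * 1.029 = 23.8860 m^2
Step 4 — application rate: Q/A = 171.884/23.8860 = 7.196 mm/hr
Therefore the application rate along the lateral = 7.196 mm/hr.


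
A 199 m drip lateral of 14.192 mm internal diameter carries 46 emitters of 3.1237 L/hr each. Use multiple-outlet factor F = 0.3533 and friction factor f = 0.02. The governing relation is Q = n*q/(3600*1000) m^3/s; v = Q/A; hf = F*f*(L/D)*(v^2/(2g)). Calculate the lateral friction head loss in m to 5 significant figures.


Q = 46*3.1237/(3600*1000) = 3.991394e-05 m^3/s
A = pi*(14.192e-3/2)^2 = 1.581893e-04 m^2, so v = Q/A = 0.2523176 m/s
hf = 0.3533*0.02*(199/0.014192)*(0.2523176^2/(2*9.81)) = 0.32150 m
Therefore the lateral friction head loss = 0.32150 m.


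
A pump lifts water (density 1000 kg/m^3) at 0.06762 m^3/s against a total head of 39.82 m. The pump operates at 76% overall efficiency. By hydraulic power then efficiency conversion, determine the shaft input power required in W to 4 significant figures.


Approach: apply hydraulic power then efficiency conversion, P = rho*g*Q*H; P_in = P/eta.
Step 1 — hydraulic power (P = rho*g*Q*H):
  P = 1000 * 9.81 * 0.06762 * 39.82 = 26414.7 W
Step 2 — input power: P_in = P/eta = 26414.7 / 0.76 = 34760 W
Therefore the shaft input power required = 34760 W.


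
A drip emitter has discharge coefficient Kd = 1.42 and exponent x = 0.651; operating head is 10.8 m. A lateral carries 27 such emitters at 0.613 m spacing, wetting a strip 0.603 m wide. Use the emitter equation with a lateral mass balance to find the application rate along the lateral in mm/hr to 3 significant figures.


Approach: apply the emitter equation with a lateral mass balance, q = Kd*h^x; Q = n*q; rate = Q/(n*spacing*width).
Step 1 — single emitter flow (q = Kd*h^x):
  q = 1.42 * 10.8^0.651 = 6.6842 L/hr
Step 2 — total lateral flow: Q = 27 * 6.6842 = 180.47 L/hr
Step 3 — wetted area: A = 27 * 0.613 * 0.603 = 9.9803 m^2
Step 4 — application rate: Q/A = 180.47/9.9803 = 18.1 mm/hr
Therefore the application rate along the lateral = 18.1 mm/hr.


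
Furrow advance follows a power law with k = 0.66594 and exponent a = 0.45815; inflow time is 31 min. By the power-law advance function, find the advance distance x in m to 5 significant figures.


Approach: apply the power-law advance function, x = k*t^a.
x = 0.66594 * 31^0.45815 = 3.2115 m
Therefore the advance distance x = 3.2115 m.


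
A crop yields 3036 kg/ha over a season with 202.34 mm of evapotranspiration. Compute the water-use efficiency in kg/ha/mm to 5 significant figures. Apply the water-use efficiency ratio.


Approach: apply the water-use efficiency ratio, WUE = yield/ET.
WUE = 3036 / 202.34 = 15.004 kg/ha/mm
Therefore the water-use efficiency = 15.004 kg/ha/mm.


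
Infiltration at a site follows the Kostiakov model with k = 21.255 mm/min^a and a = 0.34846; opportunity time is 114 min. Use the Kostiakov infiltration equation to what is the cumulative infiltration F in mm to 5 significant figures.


Approach: apply the Kostiakov infiltration equation, F = k*t^a.
F = 21.255 * 114^0.34846 = 110.72 mm
Therefore the cumulative infiltration F = 110.72 mm.


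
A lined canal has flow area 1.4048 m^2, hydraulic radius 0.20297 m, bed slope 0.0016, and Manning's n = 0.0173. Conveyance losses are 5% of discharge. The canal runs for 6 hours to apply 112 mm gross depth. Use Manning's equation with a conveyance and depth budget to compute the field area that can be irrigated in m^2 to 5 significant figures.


Approach: apply Manning's equation with a conveyance and depth budget, Q = (1/n)*A*R^(2/3)*S^(1/2); Q_field = Q*(1-loss); Area = Q_field*t/(d/1000).
Step 1 — canal discharge (Manning's equation):
  Q = (1/0.0173) * 1.4048 * 0.20297^(2/3) * 0.0016^(1/2) = 1.121802 m^3/s
Step 2 — delivered flow: Q_field = 1.121802*(1 - 5/100) = 1.065712 m^3/s
Step 3 — volume delivered: V = 1.065712 * 6*3600 = 23019.38 m^3
Step 4 — area served: A = V / (depth/1000) = 23019.38 / 0.112 = 205530 m^2
Therefore the field area that can be irrigated = 205530 m^2.
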